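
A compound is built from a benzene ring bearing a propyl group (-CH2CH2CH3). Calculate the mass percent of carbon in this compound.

Atom tally by fragment:
  benzene ring core → C:6 H:6
  (− 1 ring H displaced by substituents)
  + CH2CH2CH3 → C:3 H:7
Element totals:
  C: 9
  H: 12
Molecular formula: C9H12.
Molar mass = 120.195 g/mol.
Mass from C: 9 × 12.011 = 108.099 g/mol.
%C = 108.099 / 120.195 × 100 = 89.94%.

89.94%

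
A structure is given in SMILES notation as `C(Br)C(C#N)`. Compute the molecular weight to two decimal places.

133.98 g/mol

Atom tally by fragment:
  BrCH2 → C:1 H:2 Br:1
  CH2CN → C:2 H:2 N:1
Element totals:
  C: 3
  H: 4
  Br: 1
  N: 1
Molecular formula: C3H4BrN.
  M = 3(12.011) + 4(1.008) + 79.904 + 14.007
    = 36.033 + 4.032 + 79.904 + 14.007 = 133.976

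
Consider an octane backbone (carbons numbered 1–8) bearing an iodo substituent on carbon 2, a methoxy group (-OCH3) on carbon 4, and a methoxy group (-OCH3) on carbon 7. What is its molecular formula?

C10H21IO2

Atom tally by fragment:
  CH3 → C:1 H:3
  CH(I) → C:1 H:1 I:1
  CH2 → C:1 H:2
  CH(OCH3) → C:2 H:4 O:1
  CH2 → C:1 H:2
  CH2 → C:1 H:2
  CH(OCH3) → C:2 H:4 O:1
  CH3 → C:1 H:3
Element totals:
  C: 10
  H: 21
  I: 1
  O: 2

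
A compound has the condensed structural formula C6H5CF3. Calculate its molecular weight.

Atom tally by fragment:
  benzene ring core → C:6 H:6
  (− 1 ring H displaced by substituents)
  + CF3 → C:1 F:3
Element totals:
  C: 7
  H: 5
  F: 3
Molecular formula: C7H5F3.
  M = 7(12.011) + 5(1.008) + 3(18.998)
    = 84.077 + 5.040 + 56.994 = 146.111

146.11 g/mol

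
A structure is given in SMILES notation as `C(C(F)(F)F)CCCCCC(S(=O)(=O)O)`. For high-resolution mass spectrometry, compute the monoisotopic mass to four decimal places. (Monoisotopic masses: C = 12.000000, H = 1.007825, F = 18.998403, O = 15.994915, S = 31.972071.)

Atom tally by fragment:
  F3CCH2 → C:2 H:2 F:3
  CH2 → C:1 H:2
  CH2 → C:1 H:2
  CH2 → C:1 H:2
  CH2 → C:1 H:2
  CH2 → C:1 H:2
  CH2SO3H → C:1 H:3 S:1 O:3
Element totals:
  C: 8
  H: 15
  F: 3
  O: 3
  S: 1
Molecular formula: C8H15F3O3S.
  M = 8(12.0) + 15(1.007825) + 3(18.998403) + 3(15.994915) + 31.972071
    = 96.000000 + 15.117375 + 56.995209 + 47.984745 + 31.972071 = 248.069400

248.0694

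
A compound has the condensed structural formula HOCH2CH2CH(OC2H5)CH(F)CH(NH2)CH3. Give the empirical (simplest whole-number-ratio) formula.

C8H18FNO2

Element totals:
  C: 8
  H: 18
  F: 1
  N: 1
  O: 2
Molecular formula: C8H18FNO2.
gcd of subscripts (8, 1, 18, 1, 2) = 1, so the empirical formula equals the molecular formula.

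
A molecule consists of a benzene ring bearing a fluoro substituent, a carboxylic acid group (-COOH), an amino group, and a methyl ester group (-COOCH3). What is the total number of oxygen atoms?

Atom tally by fragment:
  benzene ring core → C:6 H:6
  (− 4 ring H displaced by substituents)
  + F → F:1
  + COOH → C:1 H:1 O:2
  + NH2 → N:1 H:2
  + COOCH3 → C:2 H:3 O:2
Element totals:
  C: 9
  H: 8
  F: 1
  N: 1
  O: 4

4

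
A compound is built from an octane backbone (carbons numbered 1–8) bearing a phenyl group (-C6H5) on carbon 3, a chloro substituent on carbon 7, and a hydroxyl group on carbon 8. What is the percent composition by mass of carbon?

Atom tally by fragment:
  CH3 → C:1 H:3
  CH2 → C:1 H:2
  CH(C6H5) → C:7 H:6
  CH2 → C:1 H:2
  CH2 → C:1 H:2
  CH2 → C:1 H:2
  CH(Cl) → C:1 H:1 Cl:1
  CH2OH → C:1 H:3 O:1
Element totals:
  C: 14
  H: 21
  Cl: 1
  O: 1
Molecular formula: C14H21ClO.
Molar mass = 240.771 g/mol.
Mass from C: 14 × 12.011 = 168.154 g/mol.
%C = 168.154 / 240.771 × 100 = 69.84%.

69.84%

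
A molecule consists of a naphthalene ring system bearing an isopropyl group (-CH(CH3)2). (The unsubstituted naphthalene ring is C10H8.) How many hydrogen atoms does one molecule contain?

Atom tally by fragment:
  naphthalene ring system core → C:10 H:8
  (− 1 ring H displaced by substituents)
  + CH(CH3)2 → C:3 H:7
Element totals:
  C: 13
  H: 14

14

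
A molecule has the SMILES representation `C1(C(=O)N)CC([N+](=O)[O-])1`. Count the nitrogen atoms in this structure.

2

Atom tally by fragment:
  cyclopropane ring core → C:3 H:6
  (− 2 ring H displaced by substituents)
  + CONH2 → C:1 H:2 O:1 N:1
  + NO2 → N:1 O:2
Element totals:
  C: 4
  H: 6
  N: 2
  O: 3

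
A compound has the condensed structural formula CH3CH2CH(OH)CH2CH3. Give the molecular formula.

Atom tally by fragment:
  CH3 → C:1 H:3
  CH2 → C:1 H:2
  CH(OH) → C:1 H:2 O:1
  CH2 → C:1 H:2
  CH3 → C:1 H:3
Element totals:
  C: 5
  H: 12
  O: 1

C5H12O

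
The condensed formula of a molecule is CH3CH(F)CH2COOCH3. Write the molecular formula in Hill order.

Element totals:
  C: 5
  H: 9
  F: 1
  O: 2

C5H9FO2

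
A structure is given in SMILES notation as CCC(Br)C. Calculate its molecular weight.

137.02 g/mol

Atom tally by fragment:
  CH3 → C:1 H:3
  CH2 → C:1 H:2
  CH(Br) → C:1 H:1 Br:1
  CH3 → C:1 H:3
Element totals:
  C: 4
  H: 9
  Br: 1
Molecular formula: C4H9Br.
  M = 4(12.011) + 9(1.008) + 79.904
    = 48.044 + 9.072 + 79.904 = 137.020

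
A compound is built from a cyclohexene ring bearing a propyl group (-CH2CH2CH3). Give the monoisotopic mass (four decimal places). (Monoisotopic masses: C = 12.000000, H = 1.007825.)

124.1252

Atom tally by fragment:
  cyclohexene ring core → C:6 H:10
  (− 1 ring H displaced by substituents)
  + CH2CH2CH3 → C:3 H:7
Element totals:
  C: 9
  H: 16
Molecular formula: C9H16.
  M = 9(12.0) + 16(1.007825)
    = 108.000000 + 16.125200 = 124.125200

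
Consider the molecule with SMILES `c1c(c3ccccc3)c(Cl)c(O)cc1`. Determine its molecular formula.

C12H9ClO

Atom tally by fragment:
  benzene ring core → C:6 H:6
  (− 3 ring H displaced by substituents)
  + C6H5 → C:6 H:5
  + Cl → Cl:1
  + OH → O:1 H:1
Element totals:
  C: 12
  H: 9
  Cl: 1
  O: 1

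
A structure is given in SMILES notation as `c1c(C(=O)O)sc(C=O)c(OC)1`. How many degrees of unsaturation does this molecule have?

5

Atom tally by fragment:
  thiophene ring core → C:4 H:4 S:1
  (− 3 ring H displaced by substituents)
  + COOH → C:1 H:1 O:2
  + CHO → C:1 H:1 O:1
  + OCH3 → C:1 H:3 O:1
Element totals:
  C: 7
  H: 6
  O: 4
  S: 1
Molecular formula: C7H6O4S.
DoU = (2C + 2 + N − H − X) / 2 = (2·7 + 2 + 0 − 6 − 0) / 2 = 5.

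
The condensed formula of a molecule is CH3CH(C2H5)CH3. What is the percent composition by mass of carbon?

83.24%

Element totals:
  C: 5
  H: 12
Molecular formula: C5H12.
Molar mass = 72.151 g/mol.
Mass from C: 5 × 12.011 = 60.055 g/mol.
%C = 60.055 / 72.151 × 100 = 83.24%.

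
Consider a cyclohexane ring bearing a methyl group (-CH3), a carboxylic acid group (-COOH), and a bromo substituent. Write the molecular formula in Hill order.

C8H13BrO2

Atom tally by fragment:
  cyclohexane ring core → C:6 H:12
  (− 3 ring H displaced by substituents)
  + CH3 → C:1 H:3
  + COOH → C:1 H:1 O:2
  + Br → Br:1
Element totals:
  C: 8
  H: 13
  Br: 1
  O: 2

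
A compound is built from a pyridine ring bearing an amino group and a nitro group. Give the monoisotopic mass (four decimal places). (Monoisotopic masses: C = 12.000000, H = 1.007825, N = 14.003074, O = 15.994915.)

Atom tally by fragment:
  pyridine ring core → C:5 H:5 N:1
  (− 2 ring H displaced by substituents)
  + NH2 → N:1 H:2
  + NO2 → N:1 O:2
Element totals:
  C: 5
  H: 5
  N: 3
  O: 2
Molecular formula: C5H5N3O2.
  M = 5(12.0) + 5(1.007825) + 3(14.003074) + 2(15.994915)
    = 60.000000 + 5.039125 + 42.009222 + 31.989830 = 139.038177

139.0382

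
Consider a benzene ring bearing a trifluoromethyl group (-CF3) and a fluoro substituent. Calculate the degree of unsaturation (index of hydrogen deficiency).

Atom tally by fragment:
  benzene ring core → C:6 H:6
  (− 2 ring H displaced by substituents)
  + CF3 → C:1 F:3
  + F → F:1
Element totals:
  C: 7
  H: 4
  F: 4
Molecular formula: C7H4F4.
DoU = (2C + 2 + N − H − X) / 2 = (2·7 + 2 + 0 − 4 − 4) / 2 = 4.

4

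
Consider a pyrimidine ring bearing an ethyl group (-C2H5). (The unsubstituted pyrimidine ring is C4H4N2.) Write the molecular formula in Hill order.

C6H8N2

Atom tally by fragment:
  pyrimidine ring core → C:4 H:4 N:2
  (− 1 ring H displaced by substituents)
  + C2H5 → C:2 H:5
Element totals:
  C: 6
  H: 8
  N: 2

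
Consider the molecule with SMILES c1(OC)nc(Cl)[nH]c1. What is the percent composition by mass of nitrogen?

21.14%

Atom tally by fragment:
  imidazole ring core → C:3 H:4 N:2
  (− 2 ring H displaced by substituents)
  + OCH3 → C:1 H:3 O:1
  + Cl → Cl:1
Element totals:
  C: 4
  H: 5
  Cl: 1
  N: 2
  O: 1
Molecular formula: C4H5ClN2O.
Molar mass = 132.547 g/mol.
Mass from N: 2 × 14.007 = 28.014 g/mol.
%N = 28.014 / 132.547 × 100 = 21.14%.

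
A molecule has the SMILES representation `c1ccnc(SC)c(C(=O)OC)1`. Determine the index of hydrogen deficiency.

Atom tally by fragment:
  pyridine ring core → C:5 H:5 N:1
  (− 2 ring H displaced by substituents)
  + SCH3 → C:1 H:3 S:1
  + COOCH3 → C:2 H:3 O:2
Element totals:
  C: 8
  H: 9
  N: 1
  O: 2
  S: 1
Molecular formula: C8H9NO2S.
DoU = (2C + 2 + N − H − X) / 2 = (2·8 + 2 + 1 − 9 − 0) / 2 = 5.

5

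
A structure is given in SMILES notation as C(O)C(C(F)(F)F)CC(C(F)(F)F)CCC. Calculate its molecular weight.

252.20 g/mol

Atom tally by fragment:
  HOCH2 → C:1 H:3 O:1
  CH(CF3) → C:2 H:1 F:3
  CH2 → C:1 H:2
  CH(CF3) → C:2 H:1 F:3
  CH2 → C:1 H:2
  CH2 → C:1 H:2
  CH3 → C:1 H:3
Element totals:
  C: 9
  H: 14
  F: 6
  O: 1
Molecular formula: C9H14F6O.
  M = 9(12.011) + 14(1.008) + 6(18.998) + 15.999
    = 108.099 + 14.112 + 113.988 + 15.999 = 252.198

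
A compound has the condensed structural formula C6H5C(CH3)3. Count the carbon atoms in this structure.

10

Atom tally by fragment:
  benzene ring core → C:6 H:6
  (− 1 ring H displaced by substituents)
  + C(CH3)3 → C:4 H:9
Element totals:
  C: 10
  H: 14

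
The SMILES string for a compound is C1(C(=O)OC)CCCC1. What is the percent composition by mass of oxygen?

24.97%

Atom tally by fragment:
  cyclopentane ring core → C:5 H:10
  (− 1 ring H displaced by substituents)
  + COOCH3 → C:2 H:3 O:2
Element totals:
  C: 7
  H: 12
  O: 2
Molecular formula: C7H12O2.
Molar mass = 128.171 g/mol.
Mass from O: 2 × 15.999 = 31.998 g/mol.
%O = 31.998 / 128.171 × 100 = 24.97%.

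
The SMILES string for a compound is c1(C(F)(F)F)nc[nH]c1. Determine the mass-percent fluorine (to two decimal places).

41.88%

Atom tally by fragment:
  imidazole ring core → C:3 H:4 N:2
  (− 1 ring H displaced by substituents)
  + CF3 → C:1 F:3
Element totals:
  C: 4
  H: 3
  F: 3
  N: 2
Molecular formula: C4H3F3N2.
Molar mass = 136.076 g/mol.
Mass from F: 3 × 18.998 = 56.994 g/mol.
%F = 56.994 / 136.076 × 100 = 41.88%.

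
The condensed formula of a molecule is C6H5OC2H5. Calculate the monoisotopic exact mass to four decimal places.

Element totals:
  C: 8
  H: 10
  O: 1
Molecular formula: C8H10O.
  M = 8(12.0) + 10(1.007825) + 15.994915
    = 96.000000 + 10.078250 + 15.994915 = 122.073165

122.0732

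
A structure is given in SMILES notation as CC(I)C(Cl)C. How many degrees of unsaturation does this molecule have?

0

Atom tally by fragment:
  CH3 → C:1 H:3
  CH(I) → C:1 H:1 I:1
  CH(Cl) → C:1 H:1 Cl:1
  CH3 → C:1 H:3
Element totals:
  C: 4
  H: 8
  Cl: 1
  I: 1
Molecular formula: C4H8ClI.
DoU = (2C + 2 + N − H − X) / 2 = (2·4 + 2 + 0 − 8 − 2) / 2 = 0.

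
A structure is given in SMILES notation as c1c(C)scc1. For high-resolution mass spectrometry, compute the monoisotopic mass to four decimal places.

Atom tally by fragment:
  thiophene ring core → C:4 H:4 S:1
  (− 1 ring H displaced by substituents)
  + CH3 → C:1 H:3
Element totals:
  C: 5
  H: 6
  S: 1
Molecular formula: C5H6S.
  M = 5(12.0) + 6(1.007825) + 31.972071
    = 60.000000 + 6.046950 + 31.972071 = 98.019021

98.0190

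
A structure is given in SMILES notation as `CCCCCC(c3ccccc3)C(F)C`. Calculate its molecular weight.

Atom tally by fragment:
  CH3 → C:1 H:3
  CH2 → C:1 H:2
  CH2 → C:1 H:2
  CH2 → C:1 H:2
  CH2 → C:1 H:2
  CH(C6H5) → C:7 H:6
  CH(F) → C:1 H:1 F:1
  CH3 → C:1 H:3
Element totals:
  C: 14
  H: 21
  F: 1
Molecular formula: C14H21F.
  M = 14(12.011) + 21(1.008) + 18.998
    = 168.154 + 21.168 + 18.998 = 208.320

208.32 g/mol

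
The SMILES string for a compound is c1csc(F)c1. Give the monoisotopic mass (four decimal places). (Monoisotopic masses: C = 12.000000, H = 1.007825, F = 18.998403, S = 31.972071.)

Atom tally by fragment:
  thiophene ring core → C:4 H:4 S:1
  (− 1 ring H displaced by substituents)
  + F → F:1
Element totals:
  C: 4
  H: 3
  F: 1
  S: 1
Molecular formula: C4H3FS.
  M = 4(12.0) + 3(1.007825) + 18.998403 + 31.972071
    = 48.000000 + 3.023475 + 18.998403 + 31.972071 = 101.993949

101.9939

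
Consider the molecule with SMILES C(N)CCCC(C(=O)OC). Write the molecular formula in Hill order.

Atom tally by fragment:
  H2NCH2 → C:1 H:4 N:1
  CH2 → C:1 H:2
  CH2 → C:1 H:2
  CH2 → C:1 H:2
  CH2COOCH3 → C:3 H:5 O:2
Element totals:
  C: 7
  H: 15
  N: 1
  O: 2

C7H15NO2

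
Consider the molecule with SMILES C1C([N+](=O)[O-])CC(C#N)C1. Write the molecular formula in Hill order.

C6H8N2O2

Atom tally by fragment:
  cyclopentane ring core → C:5 H:10
  (− 2 ring H displaced by substituents)
  + NO2 → N:1 O:2
  + CN → C:1 N:1
Element totals:
  C: 6
  H: 8
  N: 2
  O: 2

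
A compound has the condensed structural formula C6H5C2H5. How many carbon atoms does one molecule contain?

Atom tally by fragment:
  benzene ring core → C:6 H:6
  (− 1 ring H displaced by substituents)
  + C2H5 → C:2 H:5
Element totals:
  C: 8
  H: 10

8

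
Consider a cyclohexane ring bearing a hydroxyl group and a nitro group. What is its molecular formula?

C6H11NO3

Atom tally by fragment:
  cyclohexane ring core → C:6 H:12
  (− 2 ring H displaced by substituents)
  + OH → O:1 H:1
  + NO2 → N:1 O:2
Element totals:
  C: 6
  H: 11
  N: 1
  O: 3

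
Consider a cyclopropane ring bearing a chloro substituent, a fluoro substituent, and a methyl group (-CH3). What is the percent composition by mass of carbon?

Atom tally by fragment:
  cyclopropane ring core → C:3 H:6
  (− 3 ring H displaced by substituents)
  + Cl → Cl:1
  + F → F:1
  + CH3 → C:1 H:3
Element totals:
  C: 4
  H: 6
  Cl: 1
  F: 1
Molecular formula: C4H6ClF.
Molar mass = 108.540 g/mol.
Mass from C: 4 × 12.011 = 48.044 g/mol.
%C = 48.044 / 108.540 × 100 = 44.26%.

44.26%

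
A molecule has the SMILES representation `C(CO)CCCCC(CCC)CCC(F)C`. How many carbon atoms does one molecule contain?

14

Atom tally by fragment:
  HOCH2CH2 → C:2 H:5 O:1
  CH2 → C:1 H:2
  CH2 → C:1 H:2
  CH2 → C:1 H:2
  CH2 → C:1 H:2
  CH(CH2CH2CH3) → C:4 H:8
  CH2 → C:1 H:2
  CH2 → C:1 H:2
  CH(F) → C:1 H:1 F:1
  CH3 → C:1 H:3
Element totals:
  C: 14
  H: 29
  F: 1
  O: 1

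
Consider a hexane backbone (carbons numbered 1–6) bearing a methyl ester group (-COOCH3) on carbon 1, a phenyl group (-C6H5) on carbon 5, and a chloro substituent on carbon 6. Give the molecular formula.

Atom tally by fragment:
  CH3OOCCH2 → C:3 H:5 O:2
  CH2 → C:1 H:2
  CH2 → C:1 H:2
  CH2 → C:1 H:2
  CH(C6H5) → C:7 H:6
  CH2Cl → C:1 H:2 Cl:1
Element totals:
  C: 14
  H: 19
  Cl: 1
  O: 2

C14H19ClO2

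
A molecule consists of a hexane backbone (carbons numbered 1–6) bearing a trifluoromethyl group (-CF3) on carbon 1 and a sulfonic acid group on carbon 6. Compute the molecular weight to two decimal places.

234.23 g/mol

Atom tally by fragment:
  F3CCH2 → C:2 H:2 F:3
  CH2 → C:1 H:2
  CH2 → C:1 H:2
  CH2 → C:1 H:2
  CH2 → C:1 H:2
  CH2SO3H → C:1 H:3 S:1 O:3
Element totals:
  C: 7
  H: 13
  F: 3
  O: 3
  S: 1
Molecular formula: C7H13F3O3S.
  M = 7(12.011) + 13(1.008) + 3(18.998) + 3(15.999) + 32.06
    = 84.077 + 13.104 + 56.994 + 47.997 + 32.060 = 234.232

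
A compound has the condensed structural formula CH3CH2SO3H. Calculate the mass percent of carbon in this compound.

21.81%

Atom tally by fragment:
  CH3 → C:1 H:3
  CH2SO3H → C:1 H:3 S:1 O:3
Element totals:
  C: 2
  H: 6
  O: 3
  S: 1
Molecular formula: C2H6O3S.
Molar mass = 110.127 g/mol.
Mass from C: 2 × 12.011 = 24.022 g/mol.
%C = 24.022 / 110.127 × 100 = 21.81%.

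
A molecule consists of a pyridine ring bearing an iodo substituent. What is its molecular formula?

Atom tally by fragment:
  pyridine ring core → C:5 H:5 N:1
  (− 1 ring H displaced by substituents)
  + I → I:1
Element totals:
  C: 5
  H: 4
  I: 1
  N: 1

C5H4IN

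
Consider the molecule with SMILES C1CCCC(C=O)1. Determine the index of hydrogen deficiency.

Atom tally by fragment:
  cyclopentane ring core → C:5 H:10
  (− 1 ring H displaced by substituents)
  + CHO → C:1 H:1 O:1
Element totals:
  C: 6
  H: 10
  O: 1
Molecular formula: C6H10O.
DoU = (2C + 2 + N − H − X) / 2 = (2·6 + 2 + 0 − 10 − 0) / 2 = 2.

2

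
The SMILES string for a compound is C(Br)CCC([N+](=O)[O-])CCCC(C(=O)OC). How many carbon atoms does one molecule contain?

10

Atom tally by fragment:
  BrCH2 → C:1 H:2 Br:1
  CH2 → C:1 H:2
  CH2 → C:1 H:2
  CH(NO2) → C:1 H:1 N:1 O:2
  CH2 → C:1 H:2
  CH2 → C:1 H:2
  CH2 → C:1 H:2
  CH2COOCH3 → C:3 H:5 O:2
Element totals:
  C: 10
  H: 18
  Br: 1
  N: 1
  O: 4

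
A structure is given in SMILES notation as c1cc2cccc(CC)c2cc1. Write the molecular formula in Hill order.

Atom tally by fragment:
  naphthalene ring system core → C:10 H:8
  (− 1 ring H displaced by substituents)
  + C2H5 → C:2 H:5
Element totals:
  C: 12
  H: 12

C12H12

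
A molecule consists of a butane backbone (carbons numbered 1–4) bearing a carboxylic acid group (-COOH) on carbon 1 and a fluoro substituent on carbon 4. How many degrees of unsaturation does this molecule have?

1

Atom tally by fragment:
  HOOCCH2 → C:2 H:3 O:2
  CH2 → C:1 H:2
  CH2 → C:1 H:2
  CH2F → C:1 H:2 F:1
Element totals:
  C: 5
  H: 9
  F: 1
  O: 2
Molecular formula: C5H9FO2.
DoU = (2C + 2 + N − H − X) / 2 = (2·5 + 2 + 0 − 9 − 1) / 2 = 1.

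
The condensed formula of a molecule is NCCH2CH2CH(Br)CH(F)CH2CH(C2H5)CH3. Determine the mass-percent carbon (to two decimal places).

Element totals:
  C: 10
  H: 17
  Br: 1
  F: 1
  N: 1
Molecular formula: C10H17BrFN.
Molar mass = 250.155 g/mol.
Mass from C: 10 × 12.011 = 120.110 g/mol.
%C = 120.110 / 250.155 × 100 = 48.01%.

48.01%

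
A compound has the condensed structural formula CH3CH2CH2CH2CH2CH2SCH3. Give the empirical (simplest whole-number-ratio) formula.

Element totals:
  C: 7
  H: 16
  S: 1
Molecular formula: C7H16S.
gcd of subscripts (7, 16, 1) = 1, so the empirical formula equals the molecular formula.

C7H16S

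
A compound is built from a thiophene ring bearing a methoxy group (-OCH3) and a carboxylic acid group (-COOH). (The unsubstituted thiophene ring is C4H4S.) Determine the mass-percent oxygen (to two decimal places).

Atom tally by fragment:
  thiophene ring core → C:4 H:4 S:1
  (− 2 ring H displaced by substituents)
  + OCH3 → C:1 H:3 O:1
  + COOH → C:1 H:1 O:2
Element totals:
  C: 6
  H: 6
  O: 3
  S: 1
Molecular formula: C6H6O3S.
Molar mass = 158.171 g/mol.
Mass from O: 3 × 15.999 = 47.997 g/mol.
%O = 47.997 / 158.171 × 100 = 30.35%.

30.35%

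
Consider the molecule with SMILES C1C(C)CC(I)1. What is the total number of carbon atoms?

5

Atom tally by fragment:
  cyclobutane ring core → C:4 H:8
  (− 2 ring H displaced by substituents)
  + CH3 → C:1 H:3
  + I → I:1
Element totals:
  C: 5
  H: 9
  I: 1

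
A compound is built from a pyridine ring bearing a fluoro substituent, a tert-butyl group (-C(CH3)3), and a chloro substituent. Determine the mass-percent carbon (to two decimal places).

Atom tally by fragment:
  pyridine ring core → C:5 H:5 N:1
  (− 3 ring H displaced by substituents)
  + F → F:1
  + C(CH3)3 → C:4 H:9
  + Cl → Cl:1
Element totals:
  C: 9
  H: 11
  Cl: 1
  F: 1
  N: 1
Molecular formula: C9H11ClFN.
Molar mass = 187.642 g/mol.
Mass from C: 9 × 12.011 = 108.099 g/mol.
%C = 108.099 / 187.642 × 100 = 57.61%.

57.61%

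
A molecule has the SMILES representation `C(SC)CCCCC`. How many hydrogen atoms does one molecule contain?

Atom tally by fragment:
  CH3SCH2 → C:2 H:5 S:1
  CH2 → C:1 H:2
  CH2 → C:1 H:2
  CH2 → C:1 H:2
  CH2 → C:1 H:2
  CH3 → C:1 H:3
Element totals:
  C: 7
  H: 16
  S: 1

16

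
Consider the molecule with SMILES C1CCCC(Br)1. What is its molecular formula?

C5H9Br

Atom tally by fragment:
  cyclopentane ring core → C:5 H:10
  (− 1 ring H displaced by substituents)
  + Br → Br:1
Element totals:
  C: 5
  H: 9
  Br: 1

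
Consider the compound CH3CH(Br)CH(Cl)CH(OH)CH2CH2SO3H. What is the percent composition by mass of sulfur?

10.85%

Atom tally by fragment:
  CH3 → C:1 H:3
  CH(Br) → C:1 H:1 Br:1
  CH(Cl) → C:1 H:1 Cl:1
  CH(OH) → C:1 H:2 O:1
  CH2 → C:1 H:2
  CH2SO3H → C:1 H:3 S:1 O:3
Element totals:
  C: 6
  H: 12
  Br: 1
  Cl: 1
  O: 4
  S: 1
Molecular formula: C6H12BrClO4S.
Molar mass = 295.572 g/mol.
Mass from S: 1 × 32.06 = 32.060 g/mol.
%S = 32.060 / 295.572 × 100 = 10.85%.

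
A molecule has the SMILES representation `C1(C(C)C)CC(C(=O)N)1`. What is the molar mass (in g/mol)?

127.19 g/mol

Atom tally by fragment:
  cyclopropane ring core → C:3 H:6
  (− 2 ring H displaced by substituents)
  + CH(CH3)2 → C:3 H:7
  + CONH2 → C:1 H:2 O:1 N:1
Element totals:
  C: 7
  H: 13
  N: 1
  O: 1
Molecular formula: C7H13NO.
  M = 7(12.011) + 13(1.008) + 14.007 + 15.999
    = 84.077 + 13.104 + 14.007 + 15.999 = 127.187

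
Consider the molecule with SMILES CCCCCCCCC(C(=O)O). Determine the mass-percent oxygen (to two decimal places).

Atom tally by fragment:
  CH3 → C:1 H:3
  CH2 → C:1 H:2
  CH2 → C:1 H:2
  CH2 → C:1 H:2
  CH2 → C:1 H:2
  CH2 → C:1 H:2
  CH2 → C:1 H:2
  CH2 → C:1 H:2
  CH2COOH → C:2 H:3 O:2
Element totals:
  C: 10
  H: 20
  O: 2
Molecular formula: C10H20O2.
Molar mass = 172.268 g/mol.
Mass from O: 2 × 15.999 = 31.998 g/mol.
%O = 31.998 / 172.268 × 100 = 18.57%.

18.57%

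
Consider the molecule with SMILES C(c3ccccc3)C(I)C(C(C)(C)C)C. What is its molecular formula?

Atom tally by fragment:
  C6H5CH2 → C:7 H:7
  CH(I) → C:1 H:1 I:1
  CH(C(CH3)3) → C:5 H:10
  CH3 → C:1 H:3
Element totals:
  C: 14
  H: 21
  I: 1

C14H21I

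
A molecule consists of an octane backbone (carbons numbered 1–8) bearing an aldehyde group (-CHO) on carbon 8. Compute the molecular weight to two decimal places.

142.24 g/mol

Atom tally by fragment:
  CH3 → C:1 H:3
  CH2 → C:1 H:2
  CH2 → C:1 H:2
  CH2 → C:1 H:2
  CH2 → C:1 H:2
  CH2 → C:1 H:2
  CH2 → C:1 H:2
  CH2CHO → C:2 H:3 O:1
Element totals:
  C: 9
  H: 18
  O: 1
Molecular formula: C9H18O.
  M = 9(12.011) + 18(1.008) + 15.999
    = 108.099 + 18.144 + 15.999 = 142.242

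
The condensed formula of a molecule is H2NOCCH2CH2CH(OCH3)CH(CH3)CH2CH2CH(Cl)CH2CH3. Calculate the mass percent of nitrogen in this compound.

5.61%

Atom tally by fragment:
  H2NOCCH2 → C:2 H:4 O:1 N:1
  CH2 → C:1 H:2
  CH(OCH3) → C:2 H:4 O:1
  CH(CH3) → C:2 H:4
  CH2 → C:1 H:2
  CH2 → C:1 H:2
  CH(Cl) → C:1 H:1 Cl:1
  CH2 → C:1 H:2
  CH3 → C:1 H:3
Element totals:
  C: 12
  H: 24
  Cl: 1
  N: 1
  O: 2
Molecular formula: C12H24ClNO2.
Molar mass = 249.779 g/mol.
Mass from N: 1 × 14.007 = 14.007 g/mol.
%N = 14.007 / 249.779 × 100 = 5.61%.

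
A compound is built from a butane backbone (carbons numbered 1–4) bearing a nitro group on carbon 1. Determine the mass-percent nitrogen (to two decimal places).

13.58%

Atom tally by fragment:
  O2NCH2 → C:1 H:2 N:1 O:2
  CH2 → C:1 H:2
  CH2 → C:1 H:2
  CH3 → C:1 H:3
Element totals:
  C: 4
  H: 9
  N: 1
  O: 2
Molecular formula: C4H9NO2.
Molar mass = 103.121 g/mol.
Mass from N: 1 × 14.007 = 14.007 g/mol.
%N = 14.007 / 103.121 × 100 = 13.58%.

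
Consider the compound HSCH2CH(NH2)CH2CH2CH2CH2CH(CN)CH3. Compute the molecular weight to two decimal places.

Atom tally by fragment:
  HSCH2 → C:1 H:3 S:1
  CH(NH2) → C:1 H:3 N:1
  CH2 → C:1 H:2
  CH2 → C:1 H:2
  CH2 → C:1 H:2
  CH2 → C:1 H:2
  CH(CN) → C:2 H:1 N:1
  CH3 → C:1 H:3
Element totals:
  C: 9
  H: 18
  N: 2
  S: 1
Molecular formula: C9H18N2S.
  M = 9(12.011) + 18(1.008) + 2(14.007) + 32.06
    = 108.099 + 18.144 + 28.014 + 32.060 = 186.317

186.32 g/mol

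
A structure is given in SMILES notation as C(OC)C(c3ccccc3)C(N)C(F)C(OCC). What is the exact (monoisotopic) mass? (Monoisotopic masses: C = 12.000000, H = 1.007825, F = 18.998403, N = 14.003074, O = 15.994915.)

255.1635

Atom tally by fragment:
  CH3OCH2 → C:2 H:5 O:1
  CH(C6H5) → C:7 H:6
  CH(NH2) → C:1 H:3 N:1
  CH(F) → C:1 H:1 F:1
  CH2OC2H5 → C:3 H:7 O:1
Element totals:
  C: 14
  H: 22
  F: 1
  N: 1
  O: 2
Molecular formula: C14H22FNO2.
  M = 14(12.0) + 22(1.007825) + 18.998403 + 14.003074 + 2(15.994915)
    = 168.000000 + 22.172150 + 18.998403 + 14.003074 + 31.989830 = 255.163457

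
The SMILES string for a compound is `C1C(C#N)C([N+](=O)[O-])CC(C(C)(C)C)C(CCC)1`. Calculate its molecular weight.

252.36 g/mol

Atom tally by fragment:
  cyclohexane ring core → C:6 H:12
  (− 4 ring H displaced by substituents)
  + CN → C:1 N:1
  + NO2 → N:1 O:2
  + C(CH3)3 → C:4 H:9
  + CH2CH2CH3 → C:3 H:7
Element totals:
  C: 14
  H: 24
  N: 2
  O: 2
Molecular formula: C14H24N2O2.
  M = 14(12.011) + 24(1.008) + 2(14.007) + 2(15.999)
    = 168.154 + 24.192 + 28.014 + 31.998 = 252.358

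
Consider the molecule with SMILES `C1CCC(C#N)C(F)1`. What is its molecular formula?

Atom tally by fragment:
  cyclopentane ring core → C:5 H:10
  (− 2 ring H displaced by substituents)
  + CN → C:1 N:1
  + F → F:1
Element totals:
  C: 6
  H: 8
  F: 1
  N: 1

C6H8FN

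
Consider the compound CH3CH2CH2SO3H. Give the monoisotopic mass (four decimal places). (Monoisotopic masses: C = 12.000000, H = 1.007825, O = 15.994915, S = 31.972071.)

Atom tally by fragment:
  CH3 → C:1 H:3
  CH2 → C:1 H:2
  CH2SO3H → C:1 H:3 S:1 O:3
Element totals:
  C: 3
  H: 8
  O: 3
  S: 1
Molecular formula: C3H8O3S.
  M = 3(12.0) + 8(1.007825) + 3(15.994915) + 31.972071
    = 36.000000 + 8.062600 + 47.984745 + 31.972071 = 124.019416

124.0194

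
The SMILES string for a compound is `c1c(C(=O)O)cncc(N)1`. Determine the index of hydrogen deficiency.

Atom tally by fragment:
  pyridine ring core → C:5 H:5 N:1
  (− 2 ring H displaced by substituents)
  + COOH → C:1 H:1 O:2
  + NH2 → N:1 H:2
Element totals:
  C: 6
  H: 6
  N: 2
  O: 2
Molecular formula: C6H6N2O2.
DoU = (2C + 2 + N − H − X) / 2 = (2·6 + 2 + 2 − 6 − 0) / 2 = 5.

5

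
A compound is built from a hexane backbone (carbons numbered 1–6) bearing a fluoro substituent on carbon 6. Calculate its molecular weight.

104.17 g/mol

Atom tally by fragment:
  CH3 → C:1 H:3
  CH2 → C:1 H:2
  CH2 → C:1 H:2
  CH2 → C:1 H:2
  CH2 → C:1 H:2
  CH2F → C:1 H:2 F:1
Element totals:
  C: 6
  H: 13
  F: 1
Molecular formula: C6H13F.
  M = 6(12.011) + 13(1.008) + 18.998
    = 72.066 + 13.104 + 18.998 = 104.168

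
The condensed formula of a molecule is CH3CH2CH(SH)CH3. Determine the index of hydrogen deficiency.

Element totals:
  C: 4
  H: 10
  S: 1
Molecular formula: C4H10S.
DoU = (2C + 2 + N − H − X) / 2 = (2·4 + 2 + 0 − 10 − 0) / 2 = 0.

0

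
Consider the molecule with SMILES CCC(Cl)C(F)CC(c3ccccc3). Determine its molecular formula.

Atom tally by fragment:
  CH3 → C:1 H:3
  CH2 → C:1 H:2
  CH(Cl) → C:1 H:1 Cl:1
  CH(F) → C:1 H:1 F:1
  CH2 → C:1 H:2
  CH2C6H5 → C:7 H:7
Element totals:
  C: 12
  H: 16
  Cl: 1
  F: 1

C12H16ClF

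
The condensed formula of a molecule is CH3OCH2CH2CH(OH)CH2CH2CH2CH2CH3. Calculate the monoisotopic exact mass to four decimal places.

Element totals:
  C: 9
  H: 20
  O: 2
Molecular formula: C9H20O2.
  M = 9(12.0) + 20(1.007825) + 2(15.994915)
    = 108.000000 + 20.156500 + 31.989830 = 160.146330

160.1463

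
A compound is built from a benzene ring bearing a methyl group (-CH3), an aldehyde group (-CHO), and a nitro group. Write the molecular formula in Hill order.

C8H7NO3

Atom tally by fragment:
  benzene ring core → C:6 H:6
  (− 3 ring H displaced by substituents)
  + CH3 → C:1 H:3
  + CHO → C:1 H:1 O:1
  + NO2 → N:1 O:2
Element totals:
  C: 8
  H: 7
  N: 1
  O: 3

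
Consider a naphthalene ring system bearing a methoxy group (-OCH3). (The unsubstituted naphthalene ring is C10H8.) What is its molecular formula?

Atom tally by fragment:
  naphthalene ring system core → C:10 H:8
  (− 1 ring H displaced by substituents)
  + OCH3 → C:1 H:3 O:1
Element totals:
  C: 11
  H: 10
  O: 1

C11H10O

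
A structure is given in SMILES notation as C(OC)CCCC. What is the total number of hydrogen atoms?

Atom tally by fragment:
  CH3OCH2 → C:2 H:5 O:1
  CH2 → C:1 H:2
  CH2 → C:1 H:2
  CH2 → C:1 H:2
  CH3 → C:1 H:3
Element totals:
  C: 6
  H: 14
  O: 1

14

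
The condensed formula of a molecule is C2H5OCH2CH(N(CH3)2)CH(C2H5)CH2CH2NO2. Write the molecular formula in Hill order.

C11H24N2O3

Atom tally by fragment:
  C2H5OCH2 → C:3 H:7 O:1
  CH(N(CH3)2) → C:3 H:7 N:1
  CH(C2H5) → C:3 H:6
  CH2 → C:1 H:2
  CH2NO2 → C:1 H:2 N:1 O:2
Element totals:
  C: 11
  H: 24
  N: 2
  O: 3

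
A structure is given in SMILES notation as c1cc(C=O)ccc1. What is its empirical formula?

C7H6O

Atom tally by fragment:
  benzene ring core → C:6 H:6
  (− 1 ring H displaced by substituents)
  + CHO → C:1 H:1 O:1
Element totals:
  C: 7
  H: 6
  O: 1
Molecular formula: C7H6O.
gcd of subscripts (7, 6, 1) = 1, so the empirical formula equals the molecular formula.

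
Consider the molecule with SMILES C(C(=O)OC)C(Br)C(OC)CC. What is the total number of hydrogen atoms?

Atom tally by fragment:
  CH3OOCCH2 → C:3 H:5 O:2
  CH(Br) → C:1 H:1 Br:1
  CH(OCH3) → C:2 H:4 O:1
  CH2 → C:1 H:2
  CH3 → C:1 H:3
Element totals:
  C: 8
  H: 15
  Br: 1
  O: 3

15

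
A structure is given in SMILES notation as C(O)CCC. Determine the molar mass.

74.12 g/mol

Atom tally by fragment:
  HOCH2 → C:1 H:3 O:1
  CH2 → C:1 H:2
  CH2 → C:1 H:2
  CH3 → C:1 H:3
Element totals:
  C: 4
  H: 10
  O: 1
Molecular formula: C4H10O.
  M = 4(12.011) + 10(1.008) + 15.999
    = 48.044 + 10.080 + 15.999 = 74.123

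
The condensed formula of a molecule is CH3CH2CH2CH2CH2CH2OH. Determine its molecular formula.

Atom tally by fragment:
  CH3 → C:1 H:3
  CH2 → C:1 H:2
  CH2 → C:1 H:2
  CH2 → C:1 H:2
  CH2CH2OH → C:2 H:5 O:1
Element totals:
  C: 6
  H: 14
  O: 1

C6H14O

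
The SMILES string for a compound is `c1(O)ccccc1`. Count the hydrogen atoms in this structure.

6

Atom tally by fragment:
  benzene ring core → C:6 H:6
  (− 1 ring H displaced by substituents)
  + OH → O:1 H:1
Element totals:
  C: 6
  H: 6
  O: 1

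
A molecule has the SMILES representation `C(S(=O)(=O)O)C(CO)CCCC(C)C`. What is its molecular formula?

Atom tally by fragment:
  HO3SCH2 → C:1 H:3 S:1 O:3
  CH(CH2OH) → C:2 H:4 O:1
  CH2 → C:1 H:2
  CH2 → C:1 H:2
  CH2 → C:1 H:2
  CH(CH3) → C:2 H:4
  CH3 → C:1 H:3
Element totals:
  C: 9
  H: 20
  O: 4
  S: 1

C9H20O4S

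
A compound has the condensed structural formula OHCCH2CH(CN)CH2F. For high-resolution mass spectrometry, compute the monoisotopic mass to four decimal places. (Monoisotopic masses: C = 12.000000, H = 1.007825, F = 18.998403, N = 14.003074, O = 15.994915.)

115.0433

Element totals:
  C: 5
  H: 6
  F: 1
  N: 1
  O: 1
Molecular formula: C5H6FNO.
  M = 5(12.0) + 6(1.007825) + 18.998403 + 14.003074 + 15.994915
    = 60.000000 + 6.046950 + 18.998403 + 14.003074 + 15.994915 = 115.043342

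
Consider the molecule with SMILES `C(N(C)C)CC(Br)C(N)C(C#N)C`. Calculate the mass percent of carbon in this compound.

43.56%

Atom tally by fragment:
  (CH3)2NCH2 → C:3 H:8 N:1
  CH2 → C:1 H:2
  CH(Br) → C:1 H:1 Br:1
  CH(NH2) → C:1 H:3 N:1
  CH(CN) → C:2 H:1 N:1
  CH3 → C:1 H:3
Element totals:
  C: 9
  H: 18
  Br: 1
  N: 3
Molecular formula: C9H18BrN3.
Molar mass = 248.168 g/mol.
Mass from C: 9 × 12.011 = 108.099 g/mol.
%C = 108.099 / 248.168 × 100 = 43.56%.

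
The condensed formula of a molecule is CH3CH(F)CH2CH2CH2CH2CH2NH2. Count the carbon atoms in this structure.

7

Element totals:
  C: 7
  H: 16
  F: 1
  N: 1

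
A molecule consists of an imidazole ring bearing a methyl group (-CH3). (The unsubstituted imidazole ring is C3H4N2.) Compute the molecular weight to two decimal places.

Atom tally by fragment:
  imidazole ring core → C:3 H:4 N:2
  (− 1 ring H displaced by substituents)
  + CH3 → C:1 H:3
Element totals:
  C: 4
  H: 6
  N: 2
Molecular formula: C4H6N2.
  M = 4(12.011) + 6(1.008) + 2(14.007)
    = 48.044 + 6.048 + 28.014 = 82.106

82.11 g/mol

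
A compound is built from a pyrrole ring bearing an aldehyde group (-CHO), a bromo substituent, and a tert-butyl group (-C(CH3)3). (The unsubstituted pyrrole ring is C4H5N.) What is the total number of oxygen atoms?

Atom tally by fragment:
  pyrrole ring core → C:4 H:5 N:1
  (− 3 ring H displaced by substituents)
  + CHO → C:1 H:1 O:1
  + Br → Br:1
  + C(CH3)3 → C:4 H:9
Element totals:
  C: 9
  H: 12
  Br: 1
  N: 1
  O: 1

1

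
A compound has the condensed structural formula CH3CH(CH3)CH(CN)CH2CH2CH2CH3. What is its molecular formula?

Element totals:
  C: 9
  H: 17
  N: 1

C9H17N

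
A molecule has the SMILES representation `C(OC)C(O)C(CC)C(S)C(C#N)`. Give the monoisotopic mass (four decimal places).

203.0980

Atom tally by fragment:
  CH3OCH2 → C:2 H:5 O:1
  CH(OH) → C:1 H:2 O:1
  CH(C2H5) → C:3 H:6
  CH(SH) → C:1 H:2 S:1
  CH2CN → C:2 H:2 N:1
Element totals:
  C: 9
  H: 17
  N: 1
  O: 2
  S: 1
Molecular formula: C9H17NO2S.
  M = 9(12.0) + 17(1.007825) + 14.003074 + 2(15.994915) + 31.972071
    = 108.000000 + 17.133025 + 14.003074 + 31.989830 + 31.972071 = 203.098000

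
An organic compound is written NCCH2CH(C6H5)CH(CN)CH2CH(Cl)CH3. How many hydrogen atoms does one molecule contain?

15

Atom tally by fragment:
  NCCH2 → C:2 H:2 N:1
  CH(C6H5) → C:7 H:6
  CH(CN) → C:2 H:1 N:1
  CH2 → C:1 H:2
  CH(Cl) → C:1 H:1 Cl:1
  CH3 → C:1 H:3
Element totals:
  C: 14
  H: 15
  Cl: 1
  N: 2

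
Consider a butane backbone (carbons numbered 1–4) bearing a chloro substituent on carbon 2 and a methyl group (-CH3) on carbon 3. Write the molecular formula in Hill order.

C5H11Cl

Atom tally by fragment:
  CH3 → C:1 H:3
  CH(Cl) → C:1 H:1 Cl:1
  CH(CH3) → C:2 H:4
  CH3 → C:1 H:3
Element totals:
  C: 5
  H: 11
  Cl: 1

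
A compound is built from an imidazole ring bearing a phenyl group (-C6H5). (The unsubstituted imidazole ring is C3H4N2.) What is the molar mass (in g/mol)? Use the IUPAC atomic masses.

144.18 g/mol

Atom tally by fragment:
  imidazole ring core → C:3 H:4 N:2
  (− 1 ring H displaced by substituents)
  + C6H5 → C:6 H:5
Element totals:
  C: 9
  H: 8
  N: 2
Molecular formula: C9H8N2.
  M = 9(12.011) + 8(1.008) + 2(14.007)
    = 108.099 + 8.064 + 28.014 = 144.177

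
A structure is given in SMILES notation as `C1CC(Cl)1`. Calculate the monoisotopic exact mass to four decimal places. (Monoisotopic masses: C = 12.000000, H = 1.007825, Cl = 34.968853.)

Atom tally by fragment:
  cyclopropane ring core → C:3 H:6
  (− 1 ring H displaced by substituents)
  + Cl → Cl:1
Element totals:
  C: 3
  H: 5
  Cl: 1
Molecular formula: C3H5Cl.
  M = 3(12.0) + 5(1.007825) + 34.968853
    = 36.000000 + 5.039125 + 34.968853 = 76.007978

76.0080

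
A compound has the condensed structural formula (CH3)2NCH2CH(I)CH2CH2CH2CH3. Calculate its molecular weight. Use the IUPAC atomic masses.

255.14 g/mol

Atom tally by fragment:
  (CH3)2NCH2 → C:3 H:8 N:1
  CH(I) → C:1 H:1 I:1
  CH2 → C:1 H:2
  CH2 → C:1 H:2
  CH2 → C:1 H:2
  CH3 → C:1 H:3
Element totals:
  C: 8
  H: 18
  I: 1
  N: 1
Molecular formula: C8H18IN.
  M = 8(12.011) + 18(1.008) + 126.904 + 14.007
    = 96.088 + 18.144 + 126.904 + 14.007 = 255.143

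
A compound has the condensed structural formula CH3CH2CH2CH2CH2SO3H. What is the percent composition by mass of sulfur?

21.06%

Atom tally by fragment:
  CH3 → C:1 H:3
  CH2 → C:1 H:2
  CH2 → C:1 H:2
  CH2 → C:1 H:2
  CH2SO3H → C:1 H:3 S:1 O:3
Element totals:
  C: 5
  H: 12
  O: 3
  S: 1
Molecular formula: C5H12O3S.
Molar mass = 152.208 g/mol.
Mass from S: 1 × 32.06 = 32.060 g/mol.
%S = 32.060 / 152.208 × 100 = 21.06%.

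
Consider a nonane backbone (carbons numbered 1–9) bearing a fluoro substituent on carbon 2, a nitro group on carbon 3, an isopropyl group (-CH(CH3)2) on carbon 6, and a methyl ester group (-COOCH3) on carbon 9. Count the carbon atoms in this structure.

Atom tally by fragment:
  CH3 → C:1 H:3
  CH(F) → C:1 H:1 F:1
  CH(NO2) → C:1 H:1 N:1 O:2
  CH2 → C:1 H:2
  CH2 → C:1 H:2
  CH(CH(CH3)2) → C:4 H:8
  CH2 → C:1 H:2
  CH2 → C:1 H:2
  CH2COOCH3 → C:3 H:5 O:2
Element totals:
  C: 14
  H: 26
  F: 1
  N: 1
  O: 4

14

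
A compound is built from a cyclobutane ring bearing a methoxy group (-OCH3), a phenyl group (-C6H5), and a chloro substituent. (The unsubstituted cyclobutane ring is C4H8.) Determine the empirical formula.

C11H13ClO

Atom tally by fragment:
  cyclobutane ring core → C:4 H:8
  (− 3 ring H displaced by substituents)
  + OCH3 → C:1 H:3 O:1
  + C6H5 → C:6 H:5
  + Cl → Cl:1
Element totals:
  C: 11
  H: 13
  Cl: 1
  O: 1
Molecular formula: C11H13ClO.
gcd of subscripts (11, 1, 13, 1) = 1, so the empirical formula equals the molecular formula.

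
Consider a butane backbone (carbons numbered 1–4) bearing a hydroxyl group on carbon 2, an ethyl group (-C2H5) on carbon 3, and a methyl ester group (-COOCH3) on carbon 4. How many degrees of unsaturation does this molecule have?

1

Atom tally by fragment:
  CH3 → C:1 H:3
  CH(OH) → C:1 H:2 O:1
  CH(C2H5) → C:3 H:6
  CH2COOCH3 → C:3 H:5 O:2
Element totals:
  C: 8
  H: 16
  O: 3
Molecular formula: C8H16O3.
DoU = (2C + 2 + N − H − X) / 2 = (2·8 + 2 + 0 − 16 − 0) / 2 = 1.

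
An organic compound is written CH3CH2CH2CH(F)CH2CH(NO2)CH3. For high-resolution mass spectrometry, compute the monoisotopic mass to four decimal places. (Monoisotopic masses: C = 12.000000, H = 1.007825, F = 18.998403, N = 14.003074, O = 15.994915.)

163.1009

Atom tally by fragment:
  CH3 → C:1 H:3
  CH2 → C:1 H:2
  CH2 → C:1 H:2
  CH(F) → C:1 H:1 F:1
  CH2 → C:1 H:2
  CH(NO2) → C:1 H:1 N:1 O:2
  CH3 → C:1 H:3
Element totals:
  C: 7
  H: 14
  F: 1
  N: 1
  O: 2
Molecular formula: C7H14FNO2.
  M = 7(12.0) + 14(1.007825) + 18.998403 + 14.003074 + 2(15.994915)
    = 84.000000 + 14.109550 + 18.998403 + 14.003074 + 31.989830 = 163.100857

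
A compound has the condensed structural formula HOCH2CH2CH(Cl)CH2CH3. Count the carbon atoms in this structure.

5

Atom tally by fragment:
  HOCH2CH2 → C:2 H:5 O:1
  CH(Cl) → C:1 H:1 Cl:1
  CH2 → C:1 H:2
  CH3 → C:1 H:3
Element totals:
  C: 5
  H: 11
  Cl: 1
  O: 1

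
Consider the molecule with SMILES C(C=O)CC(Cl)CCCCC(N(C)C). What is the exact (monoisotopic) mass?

219.1390

Atom tally by fragment:
  OHCCH2 → C:2 H:3 O:1
  CH2 → C:1 H:2
  CH(Cl) → C:1 H:1 Cl:1
  CH2 → C:1 H:2
  CH2 → C:1 H:2
  CH2 → C:1 H:2
  CH2 → C:1 H:2
  CH2N(CH3)2 → C:3 H:8 N:1
Element totals:
  C: 11
  H: 22
  Cl: 1
  N: 1
  O: 1
Molecular formula: C11H22ClNO.
  M = 11(12.0) + 22(1.007825) + 34.968853 + 14.003074 + 15.994915
    = 132.000000 + 22.172150 + 34.968853 + 14.003074 + 15.994915 = 219.138992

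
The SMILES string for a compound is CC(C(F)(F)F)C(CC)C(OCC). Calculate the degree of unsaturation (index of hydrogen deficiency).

0

Atom tally by fragment:
  CH3 → C:1 H:3
  CH(CF3) → C:2 H:1 F:3
  CH(C2H5) → C:3 H:6
  CH2OC2H5 → C:3 H:7 O:1
Element totals:
  C: 9
  H: 17
  F: 3
  O: 1
Molecular formula: C9H17F3O.
DoU = (2C + 2 + N − H − X) / 2 = (2·9 + 2 + 0 − 17 − 3) / 2 = 0.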